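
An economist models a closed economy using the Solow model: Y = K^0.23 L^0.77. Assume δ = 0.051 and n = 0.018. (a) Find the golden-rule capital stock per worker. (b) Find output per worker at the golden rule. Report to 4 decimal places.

n + δ = 0.018 + 0.051 = 0.069.
Golden rule sets MPK = n+δ: 0.23·k^(0.23−1) = 0.069, so k_gold = (0.23/0.069)^(1/0.77) ≈ 4.7760.
y_gold = 4.7760^0.23 ≈ 1.4328.

(a) k_gold ≈ 4.7760; (b) y_gold ≈ 1.4328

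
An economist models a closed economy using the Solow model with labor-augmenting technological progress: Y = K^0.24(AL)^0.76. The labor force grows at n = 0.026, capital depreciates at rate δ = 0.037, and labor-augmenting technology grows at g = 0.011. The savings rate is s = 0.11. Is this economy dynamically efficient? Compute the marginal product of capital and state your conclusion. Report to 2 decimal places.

Break-even investment rate: n + g + δ = 0.026 + 0.011 + 0.037 = 0.074.
Steady-state k*: s·k^0.24 = 0.074·k gives k* = (0.11/0.074)^(1/0.76) ≈ 1.6847.
MPK = 0.24·1.6847^(-0.76) ≈ 0.1615.
MPK > n+g+δ = 0.074, so the economy is dynamically efficient (under-saving).

dynamically efficient; MPK ≈ 0.16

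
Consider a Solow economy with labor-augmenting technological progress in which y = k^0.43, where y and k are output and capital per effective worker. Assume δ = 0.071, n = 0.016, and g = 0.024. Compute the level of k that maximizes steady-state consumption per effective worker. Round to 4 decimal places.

k_gold ≈ 10.7605

n + g + δ = 0.016 + 0.024 + 0.071 = 0.111.
Golden rule sets MPK = n+g+δ: 0.43·k^(0.43−1) = 0.111, so k_gold = (0.43/0.111)^(1/0.57) ≈ 10.7605.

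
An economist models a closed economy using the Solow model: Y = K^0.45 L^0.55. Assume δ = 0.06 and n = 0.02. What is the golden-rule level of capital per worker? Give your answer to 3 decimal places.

Capital per worker breaks even when investment replaces (n + δ)·k; here n + δ = 0.08.
At the golden rule the marginal product of capital equals n+δ: 0.45·k^(0.45−1) = 0.08. Solving, k_gold = (0.45/0.08)^(1/0.55) ≈ 23.1132.

k_gold ≈ 23.113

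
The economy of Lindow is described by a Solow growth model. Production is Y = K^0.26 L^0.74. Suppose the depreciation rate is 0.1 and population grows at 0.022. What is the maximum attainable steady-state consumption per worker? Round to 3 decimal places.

The effective depreciation rate is n + δ = 0.022 + 0.1 = 0.122.
At the golden rule the marginal product of capital equals n+δ: 0.26·k^(0.26−1) = 0.122. Solving, k_gold = (0.26/0.122)^(1/0.74) ≈ 2.7802.
y_gold = 2.7802^0.26 ≈ 1.3045.
c_gold = y_gold − (n+δ)·k_gold = 1.3045 − 0.122·2.7802 ≈ 0.9654.

c_gold ≈ 0.965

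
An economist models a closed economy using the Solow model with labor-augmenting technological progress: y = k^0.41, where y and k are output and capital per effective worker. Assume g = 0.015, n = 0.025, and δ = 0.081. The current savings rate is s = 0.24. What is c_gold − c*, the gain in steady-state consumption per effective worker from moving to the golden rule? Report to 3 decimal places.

Δc ≈ 0.154

Capital per effective worker breaks even when investment replaces (n + g + δ)·k; here n + g + δ = 0.121.
Current steady state (s = 0.24): k* = (0.24/0.121)^(1/0.59) ≈ 3.1924, y* = 3.1924^0.41 ≈ 1.6095, c* = (1−0.24)·1.6095 ≈ 1.2232.
Setting f'(k) = n+g+δ gives 0.41·k^(0.41−1) = 0.121, hence k_gold = (0.41/0.121)^(1/0.59) ≈ 7.9123.
y_gold = 7.9123^0.41 ≈ 2.3351, c_gold = y_gold − 0.121·k_gold ≈ 1.3777.
Gain: Δc = 1.3777 − 1.2232 ≈ 0.1545.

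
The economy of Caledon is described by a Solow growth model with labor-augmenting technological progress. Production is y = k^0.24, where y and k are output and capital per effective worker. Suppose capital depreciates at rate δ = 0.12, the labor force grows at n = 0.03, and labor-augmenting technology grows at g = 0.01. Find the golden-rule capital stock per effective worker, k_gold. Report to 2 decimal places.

k_gold ≈ 1.70

The effective depreciation rate is n + g + δ = 0.03 + 0.01 + 0.12 = 0.16.
At the golden rule the marginal product of capital equals n+g+δ: 0.24·k^(0.24−1) = 0.16. Solving, k_gold = (0.24/0.16)^(1/0.76) ≈ 1.7049.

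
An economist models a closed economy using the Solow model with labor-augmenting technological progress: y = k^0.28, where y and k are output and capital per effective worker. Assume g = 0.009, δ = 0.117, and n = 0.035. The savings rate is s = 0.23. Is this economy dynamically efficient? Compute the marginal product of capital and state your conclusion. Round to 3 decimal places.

Break-even investment rate: n + g + δ = 0.035 + 0.009 + 0.117 = 0.161.
Steady-state k*: s·k^0.28 = 0.161·k gives k* = (0.23/0.161)^(1/0.72) ≈ 1.6411.
MPK = 0.28·1.6411^(-0.72) ≈ 0.1960.
MPK > n+g+δ = 0.161, so the economy is dynamically efficient (under-saving).

dynamically efficient; MPK ≈ 0.196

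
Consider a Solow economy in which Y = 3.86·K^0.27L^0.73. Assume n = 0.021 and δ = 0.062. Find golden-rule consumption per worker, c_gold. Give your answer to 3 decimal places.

Capital per worker breaks even when investment replaces (n + δ)·k; here n + δ = 0.083.
At the golden rule the marginal product of capital equals n+δ: 0.27·3.86·k^(0.27−1) = 0.083. Solving, k_gold = (0.27·3.86/0.083)^(1/0.73) ≈ 32.0115.
y_gold = 3.86·32.0115^0.27 ≈ 9.8406.
c_gold = y_gold − (n+δ)·k_gold = 9.8406 − 0.083·32.0115 ≈ 7.1836.

c_gold ≈ 7.184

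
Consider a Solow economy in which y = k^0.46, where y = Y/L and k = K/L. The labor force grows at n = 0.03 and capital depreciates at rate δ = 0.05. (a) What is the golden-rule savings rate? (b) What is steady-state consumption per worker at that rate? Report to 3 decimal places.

The effective depreciation rate is n + δ = 0.03 + 0.05 = 0.08.
For Cobb-Douglas, s_gold equals capital's share: s_gold = 0.46.
Maximizing c = f(k) − (n+δ)·k gives f'(k) = n+δ, i.e. 0.46·k^(0.46−1) = 0.08, so k_gold = (0.46/0.08)^(1/0.54) ≈ 25.5148.
y_gold = 25.5148^0.46 ≈ 4.4374; c_gold = (1−0.46)·y_gold ≈ 2.3962.

(a) s_gold = 0.460; (b) c_gold ≈ 2.396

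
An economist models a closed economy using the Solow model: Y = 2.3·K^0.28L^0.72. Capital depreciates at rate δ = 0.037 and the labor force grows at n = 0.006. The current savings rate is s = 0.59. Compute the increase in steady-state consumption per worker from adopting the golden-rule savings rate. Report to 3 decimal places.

Δc ≈ 1.134

Break-even investment rate: n + δ = 0.006 + 0.037 = 0.043.
Current steady state (s = 0.59): k* = (0.59·2.3/0.043)^(1/0.72) ≈ 120.8090, y* = 2.3·120.8090^0.28 ≈ 8.8047, c* = (1−0.59)·8.8047 ≈ 3.6099.
Golden rule sets MPK = n+δ: 0.28·2.3·k^(0.28−1) = 0.043, so k_gold = (0.28·2.3/0.043)^(1/0.72) ≈ 42.9066.
y_gold = 2.3·42.9066^0.28 ≈ 6.5892, c_gold = y_gold − 0.043·k_gold ≈ 4.7442.
Gain: Δc = 4.7442 − 3.6099 ≈ 1.1343.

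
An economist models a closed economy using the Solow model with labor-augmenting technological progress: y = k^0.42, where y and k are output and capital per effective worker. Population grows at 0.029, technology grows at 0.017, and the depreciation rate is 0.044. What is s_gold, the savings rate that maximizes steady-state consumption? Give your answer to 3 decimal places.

s_gold = 0.420

n + g + δ = 0.029 + 0.017 + 0.044 = 0.09.
At the golden rule MPK = n+g+δ, and in any Cobb-Douglas steady state s = (n+g+δ)·k/y = MPK·k/y = capital's share 0.42.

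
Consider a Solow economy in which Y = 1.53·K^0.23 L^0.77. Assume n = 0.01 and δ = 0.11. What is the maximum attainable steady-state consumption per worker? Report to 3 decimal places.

Break-even investment rate: n + δ = 0.01 + 0.11 = 0.12.
Maximizing c = f(k) − (n+δ)·k gives f'(k) = n+δ, i.e. 0.23·1.53·k^(0.23−1) = 0.12, so k_gold = (0.23·1.53/0.12)^(1/0.77) ≈ 4.0439.
y_gold = 1.53·4.0439^0.23 ≈ 2.1099.
c_gold = y_gold − (n+δ)·k_gold = 2.1099 − 0.12·4.0439 ≈ 1.6246.

c_gold ≈ 1.625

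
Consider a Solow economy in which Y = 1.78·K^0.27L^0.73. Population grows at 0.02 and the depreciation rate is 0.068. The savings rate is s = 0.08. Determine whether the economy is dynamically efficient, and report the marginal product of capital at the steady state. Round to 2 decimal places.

dynamically efficient; MPK ≈ 0.30

Capital per worker breaks even when investment replaces (n + δ)·k; here n + δ = 0.088.
Steady-state k*: s·A·k^0.27 = 0.088·k gives k* = (0.08·1.78/0.088)^(1/0.73) ≈ 1.9335.
MPK = 0.27·1.78·1.9335^(-0.73) ≈ 0.2970.
MPK > n+δ = 0.088, so the economy is dynamically efficient (under-saving).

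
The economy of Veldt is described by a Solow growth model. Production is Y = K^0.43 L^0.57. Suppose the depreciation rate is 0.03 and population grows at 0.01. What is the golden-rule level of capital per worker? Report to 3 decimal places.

Break-even investment rate: n + δ = 0.01 + 0.03 = 0.04.
At the golden rule the marginal product of capital equals n+δ: 0.43·k^(0.43−1) = 0.04. Solving, k_gold = (0.43/0.04)^(1/0.57) ≈ 64.4894.

k_gold ≈ 64.489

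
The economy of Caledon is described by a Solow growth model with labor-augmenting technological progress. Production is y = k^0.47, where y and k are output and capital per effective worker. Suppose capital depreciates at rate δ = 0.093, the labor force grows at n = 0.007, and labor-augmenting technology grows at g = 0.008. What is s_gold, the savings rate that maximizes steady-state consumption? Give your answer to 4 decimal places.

s_gold = 0.4700

Break-even investment rate: n + g + δ = 0.007 + 0.008 + 0.093 = 0.108.
At the golden rule MPK = n+g+δ, and in any Cobb-Douglas steady state s = (n+g+δ)·k/y = MPK·k/y = capital's share 0.47.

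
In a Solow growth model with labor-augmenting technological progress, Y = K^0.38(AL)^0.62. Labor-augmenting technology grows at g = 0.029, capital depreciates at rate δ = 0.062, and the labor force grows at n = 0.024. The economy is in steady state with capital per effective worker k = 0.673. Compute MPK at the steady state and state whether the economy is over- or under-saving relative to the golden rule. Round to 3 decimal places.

Capital per effective worker breaks even when investment replaces (n + g + δ)·k; here n + g + δ = 0.115.
MPK = 0.38·k^(0.38−1) = 0.38·0.673^(-0.62) ≈ 0.4858.
MPK > 0.115, so the economy is dynamically efficient (under-saving).

under-saving; MPK ≈ 0.486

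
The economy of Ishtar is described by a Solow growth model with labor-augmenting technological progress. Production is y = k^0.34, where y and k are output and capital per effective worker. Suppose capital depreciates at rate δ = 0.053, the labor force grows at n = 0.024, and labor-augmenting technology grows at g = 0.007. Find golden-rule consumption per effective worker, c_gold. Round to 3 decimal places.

c_gold ≈ 1.356

The effective depreciation rate is n + g + δ = 0.024 + 0.007 + 0.053 = 0.084.
Maximizing c = f(k) − (n+g+δ)·k gives f'(k) = n+g+δ, i.e. 0.34·k^(0.34−1) = 0.084, so k_gold = (0.34/0.084)^(1/0.66) ≈ 8.3176.
y_gold = 8.3176^0.34 ≈ 2.0549.
c_gold = y_gold − (n+g+δ)·k_gold = 2.0549 − 0.084·8.3176 ≈ 1.3563.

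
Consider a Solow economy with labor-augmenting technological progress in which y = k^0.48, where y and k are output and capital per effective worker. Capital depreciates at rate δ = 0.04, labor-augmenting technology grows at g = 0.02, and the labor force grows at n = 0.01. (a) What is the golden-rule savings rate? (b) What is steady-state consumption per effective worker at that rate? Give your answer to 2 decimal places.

(a) s_gold = 0.48; (b) c_gold ≈ 3.07

The effective depreciation rate is n + g + δ = 0.01 + 0.02 + 0.04 = 0.07.
For Cobb-Douglas, s_gold equals capital's share: s_gold = 0.48.
At the golden rule the marginal product of capital equals n+g+δ: 0.48·k^(0.48−1) = 0.07. Solving, k_gold = (0.48/0.07)^(1/0.52) ≈ 40.5478.
y_gold = 40.5478^0.48 ≈ 5.9132; c_gold = (1−0.48)·y_gold ≈ 3.0749.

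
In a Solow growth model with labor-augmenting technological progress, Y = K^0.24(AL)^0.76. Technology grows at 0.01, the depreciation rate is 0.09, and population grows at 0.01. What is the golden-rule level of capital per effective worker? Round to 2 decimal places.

k_gold ≈ 2.79

Break-even investment rate: n + g + δ = 0.01 + 0.01 + 0.09 = 0.11.
At the golden rule the marginal product of capital equals n+g+δ: 0.24·k^(0.24−1) = 0.11. Solving, k_gold = (0.24/0.11)^(1/0.76) ≈ 2.7913.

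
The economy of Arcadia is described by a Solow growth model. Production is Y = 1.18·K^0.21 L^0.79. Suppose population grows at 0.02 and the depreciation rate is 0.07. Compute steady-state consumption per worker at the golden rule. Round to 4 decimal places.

c_gold ≈ 1.2202

Break-even investment rate: n + δ = 0.02 + 0.07 = 0.09.
Setting f'(k) = n+δ gives 0.21·1.18·k^(0.21−1) = 0.09, hence k_gold = (0.21·1.18/0.09)^(1/0.79) ≈ 3.6040.
y_gold = 1.18·3.6040^0.21 ≈ 1.5446.
c_gold = y_gold − (n+δ)·k_gold = 1.5446 − 0.09·3.6040 ≈ 1.2202.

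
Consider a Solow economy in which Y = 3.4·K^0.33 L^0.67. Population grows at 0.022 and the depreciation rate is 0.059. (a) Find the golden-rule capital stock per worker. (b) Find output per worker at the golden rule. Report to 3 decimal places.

(a) k_gold ≈ 50.553; (b) y_gold ≈ 12.408

n + δ = 0.022 + 0.059 = 0.081.
Golden rule sets MPK = n+δ: 0.33·3.4·k^(0.33−1) = 0.081, so k_gold = (0.33·3.4/0.081)^(1/0.67) ≈ 50.5525.
y_gold = 3.4·50.5525^0.33 ≈ 12.4084.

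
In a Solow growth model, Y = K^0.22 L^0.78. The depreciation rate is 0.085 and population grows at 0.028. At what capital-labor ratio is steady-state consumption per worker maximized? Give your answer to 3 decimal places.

k_gold ≈ 2.349

Capital per worker breaks even when investment replaces (n + δ)·k; here n + δ = 0.113.
At the golden rule the marginal product of capital equals n+δ: 0.22·k^(0.22−1) = 0.113. Solving, k_gold = (0.22/0.113)^(1/0.78) ≈ 2.3494.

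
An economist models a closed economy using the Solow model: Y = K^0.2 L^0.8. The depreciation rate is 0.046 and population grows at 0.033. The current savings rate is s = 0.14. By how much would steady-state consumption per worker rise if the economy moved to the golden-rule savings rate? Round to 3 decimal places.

Δc ≈ 0.017

The effective depreciation rate is n + δ = 0.033 + 0.046 = 0.079.
Current steady state (s = 0.14): k* = (0.14/0.079)^(1/0.8) ≈ 2.0447, y* = 2.0447^0.2 ≈ 1.1538, c* = (1−0.14)·1.1538 ≈ 0.9923.
Setting f'(k) = n+δ gives 0.2·k^(0.2−1) = 0.079, hence k_gold = (0.2/0.079)^(1/0.8) ≈ 3.1934.
y_gold = 3.1934^0.2 ≈ 1.2614, c_gold = y_gold − 0.079·k_gold ≈ 1.0091.
Gain: Δc = 1.0091 − 0.9923 ≈ 0.0169.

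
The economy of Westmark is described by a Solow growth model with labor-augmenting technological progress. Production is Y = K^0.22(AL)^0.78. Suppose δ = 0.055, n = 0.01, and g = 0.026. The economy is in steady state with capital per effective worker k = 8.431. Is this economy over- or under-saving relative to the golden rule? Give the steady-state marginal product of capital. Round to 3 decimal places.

The effective depreciation rate is n + g + δ = 0.01 + 0.026 + 0.055 = 0.091.
MPK = 0.22·k^(0.22−1) = 0.22·8.431^(-0.78) ≈ 0.0417.
MPK < 0.091, so the economy is dynamically inefficient (over-saving).

over-saving; MPK ≈ 0.042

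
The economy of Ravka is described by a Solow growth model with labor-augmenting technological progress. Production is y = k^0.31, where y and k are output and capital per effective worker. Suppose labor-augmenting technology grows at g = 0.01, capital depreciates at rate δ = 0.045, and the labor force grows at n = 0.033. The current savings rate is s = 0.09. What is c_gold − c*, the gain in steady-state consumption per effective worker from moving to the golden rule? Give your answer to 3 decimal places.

n + g + δ = 0.033 + 0.01 + 0.045 = 0.088.
Current steady state (s = 0.09): k* = (0.09/0.088)^(1/0.69) ≈ 1.0331, y* = 1.0331^0.31 ≈ 1.0101, c* = (1−0.09)·1.0101 ≈ 0.9192.
Setting f'(k) = n+g+δ gives 0.31·k^(0.31−1) = 0.088, hence k_gold = (0.31/0.088)^(1/0.69) ≈ 6.2027.
y_gold = 6.2027^0.31 ≈ 1.7608, c_gold = y_gold − 0.088·k_gold ≈ 1.2149.
Gain: Δc = 1.2149 − 0.9192 ≈ 0.2957.

Δc ≈ 0.296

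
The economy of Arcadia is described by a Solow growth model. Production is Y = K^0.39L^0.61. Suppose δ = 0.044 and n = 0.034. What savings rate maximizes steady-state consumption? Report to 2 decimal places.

s_gold = 0.39

The effective depreciation rate is n + δ = 0.034 + 0.044 = 0.078.
At the golden rule MPK = n+δ, and in any Cobb-Douglas steady state s = (n+δ)·k/y = MPK·k/y = capital's share 0.39.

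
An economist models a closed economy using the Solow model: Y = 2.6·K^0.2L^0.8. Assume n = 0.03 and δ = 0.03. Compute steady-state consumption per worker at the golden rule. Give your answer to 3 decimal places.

c_gold ≈ 3.569

The effective depreciation rate is n + δ = 0.03 + 0.03 = 0.06.
Maximizing c = f(k) − (n+δ)·k gives f'(k) = n+δ, i.e. 0.2·2.6·k^(0.2−1) = 0.06, so k_gold = (0.2·2.6/0.06)^(1/0.8) ≈ 14.8701.
y_gold = 2.6·14.8701^0.2 ≈ 4.4610.
c_gold = y_gold − (n+δ)·k_gold = 4.4610 − 0.06·14.8701 ≈ 3.5688.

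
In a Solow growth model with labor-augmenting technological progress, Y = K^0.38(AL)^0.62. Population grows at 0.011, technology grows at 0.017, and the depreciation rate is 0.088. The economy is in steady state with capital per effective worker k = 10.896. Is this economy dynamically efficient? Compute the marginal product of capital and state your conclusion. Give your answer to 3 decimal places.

dynamically inefficient; MPK ≈ 0.086

Capital per effective worker breaks even when investment replaces (n + g + δ)·k; here n + g + δ = 0.116.
MPK = 0.38·k^(0.38−1) = 0.38·10.896^(-0.62) ≈ 0.0864.
MPK < 0.116, so the economy is dynamically inefficient (over-saving).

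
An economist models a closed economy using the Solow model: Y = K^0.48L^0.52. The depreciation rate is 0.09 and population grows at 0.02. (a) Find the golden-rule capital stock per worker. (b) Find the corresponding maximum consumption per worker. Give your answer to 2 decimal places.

(a) k_gold ≈ 17.00; (b) c_gold ≈ 2.03

The effective depreciation rate is n + δ = 0.02 + 0.09 = 0.11.
At the golden rule the marginal product of capital equals n+δ: 0.48·k^(0.48−1) = 0.11. Solving, k_gold = (0.48/0.11)^(1/0.52) ≈ 17.0011.
y_gold = 17.0011^0.48 ≈ 3.8961; c_gold = y_gold − 0.11·k_gold ≈ 2.0260.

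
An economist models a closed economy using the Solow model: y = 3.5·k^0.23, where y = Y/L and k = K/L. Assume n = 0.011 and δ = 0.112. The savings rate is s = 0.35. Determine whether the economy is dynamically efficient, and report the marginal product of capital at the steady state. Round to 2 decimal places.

dynamically inefficient; MPK ≈ 0.08

Capital per worker breaks even when investment replaces (n + δ)·k; here n + δ = 0.123.
Steady-state k*: s·A·k^0.23 = 0.123·k gives k* = (0.35·3.5/0.123)^(1/0.77) ≈ 19.7881.
MPK = 0.23·3.5·19.7881^(-0.77) ≈ 0.0808.
MPK < n+δ = 0.123, so the economy is dynamically inefficient (over-saving).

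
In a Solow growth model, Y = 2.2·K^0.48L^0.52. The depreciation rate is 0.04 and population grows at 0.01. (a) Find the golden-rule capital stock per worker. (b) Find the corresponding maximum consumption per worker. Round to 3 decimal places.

(a) k_gold ≈ 352.767; (b) c_gold ≈ 19.108

n + δ = 0.01 + 0.04 = 0.05.
At the golden rule the marginal product of capital equals n+δ: 0.48·2.2·k^(0.48−1) = 0.05. Solving, k_gold = (0.48·2.2/0.05)^(1/0.52) ≈ 352.7673.
y_gold = 2.2·352.7673^0.48 ≈ 36.7466; c_gold = y_gold − 0.05·k_gold ≈ 19.1082.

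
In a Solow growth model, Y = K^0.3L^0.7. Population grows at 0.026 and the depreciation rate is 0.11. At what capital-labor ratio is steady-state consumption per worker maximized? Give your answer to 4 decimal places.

k_gold ≈ 3.0962

Capital per worker breaks even when investment replaces (n + δ)·k; here n + δ = 0.136.
Golden rule sets MPK = n+δ: 0.3·k^(0.3−1) = 0.136, so k_gold = (0.3/0.136)^(1/0.7) ≈ 3.0962.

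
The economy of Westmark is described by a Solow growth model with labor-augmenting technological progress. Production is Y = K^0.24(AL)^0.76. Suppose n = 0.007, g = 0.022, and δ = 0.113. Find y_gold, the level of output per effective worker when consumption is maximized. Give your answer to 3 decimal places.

y_gold ≈ 1.180

Break-even investment rate: n + g + δ = 0.007 + 0.022 + 0.113 = 0.142.
Setting f'(k) = n+g+δ gives 0.24·k^(0.24−1) = 0.142, hence k_gold = (0.24/0.142)^(1/0.76) ≈ 1.9948.
Output: y_gold = k_gold^0.24 = 1.9948^0.24 ≈ 1.1803.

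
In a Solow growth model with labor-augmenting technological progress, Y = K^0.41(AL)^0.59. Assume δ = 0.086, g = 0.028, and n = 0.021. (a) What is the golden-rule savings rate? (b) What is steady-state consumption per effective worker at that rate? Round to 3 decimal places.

(a) s_gold = 0.410; (b) c_gold ≈ 1.277

The effective depreciation rate is n + g + δ = 0.021 + 0.028 + 0.086 = 0.135.
For Cobb-Douglas, s_gold equals capital's share: s_gold = 0.41.
Maximizing c = f(k) − (n+g+δ)·k gives f'(k) = n+g+δ, i.e. 0.41·k^(0.41−1) = 0.135, so k_gold = (0.41/0.135)^(1/0.59) ≈ 6.5722.
y_gold = 6.5722^0.41 ≈ 2.1640; c_gold = (1−0.41)·y_gold ≈ 1.2768.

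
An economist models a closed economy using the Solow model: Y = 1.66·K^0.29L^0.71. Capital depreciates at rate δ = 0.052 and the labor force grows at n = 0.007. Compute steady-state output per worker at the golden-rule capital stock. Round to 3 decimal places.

y_gold ≈ 3.913

Break-even investment rate: n + δ = 0.007 + 0.052 = 0.059.
Setting f'(k) = n+δ gives 0.29·1.66·k^(0.29−1) = 0.059, hence k_gold = (0.29·1.66/0.059)^(1/0.71) ≈ 19.2318.
Output: y_gold = 1.66·k_gold^0.29 = 1.66·19.2318^0.29 ≈ 3.9127.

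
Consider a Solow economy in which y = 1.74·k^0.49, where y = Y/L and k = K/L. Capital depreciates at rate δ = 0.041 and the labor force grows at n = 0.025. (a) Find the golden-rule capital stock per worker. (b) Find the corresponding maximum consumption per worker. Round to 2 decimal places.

Capital per worker breaks even when investment replaces (n + δ)·k; here n + δ = 0.066.
Maximizing c = f(k) − (n+δ)·k gives f'(k) = n+δ, i.e. 0.49·1.74·k^(0.49−1) = 0.066, so k_gold = (0.49·1.74/0.066)^(1/0.51) ≈ 150.9476.
y_gold = 1.74·150.9476^0.49 ≈ 20.3317; c_gold = y_gold − 0.066·k_gold ≈ 10.3692.

(a) k_gold ≈ 150.95; (b) c_gold ≈ 10.37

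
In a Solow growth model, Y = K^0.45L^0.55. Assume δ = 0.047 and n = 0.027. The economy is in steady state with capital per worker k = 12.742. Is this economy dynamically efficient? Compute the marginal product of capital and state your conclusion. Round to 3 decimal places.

dynamically efficient; MPK ≈ 0.111

Capital per worker breaks even when investment replaces (n + δ)·k; here n + δ = 0.074.
MPK = 0.45·k^(0.45−1) = 0.45·12.742^(-0.55) ≈ 0.1110.
MPK > 0.074, so the economy is dynamically efficient (under-saving).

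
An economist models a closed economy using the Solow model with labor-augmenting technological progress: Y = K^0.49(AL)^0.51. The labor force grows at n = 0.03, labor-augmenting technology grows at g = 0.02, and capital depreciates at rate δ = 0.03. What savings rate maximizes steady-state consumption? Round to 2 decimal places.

s_gold = 0.49

Break-even investment rate: n + g + δ = 0.03 + 0.02 + 0.03 = 0.08.
At the golden rule MPK = n+g+δ, and in any Cobb-Douglas steady state s = (n+g+δ)·k/y = MPK·k/y = capital's share 0.49.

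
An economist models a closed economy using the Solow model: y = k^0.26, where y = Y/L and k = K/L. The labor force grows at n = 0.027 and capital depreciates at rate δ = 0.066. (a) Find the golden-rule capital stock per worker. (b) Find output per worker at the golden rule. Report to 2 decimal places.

(a) k_gold ≈ 4.01; (b) y_gold ≈ 1.44

n + δ = 0.027 + 0.066 = 0.093.
Golden rule sets MPK = n+δ: 0.26·k^(0.26−1) = 0.093, so k_gold = (0.26/0.093)^(1/0.74) ≈ 4.0120.
y_gold = 4.0120^0.26 ≈ 1.4351.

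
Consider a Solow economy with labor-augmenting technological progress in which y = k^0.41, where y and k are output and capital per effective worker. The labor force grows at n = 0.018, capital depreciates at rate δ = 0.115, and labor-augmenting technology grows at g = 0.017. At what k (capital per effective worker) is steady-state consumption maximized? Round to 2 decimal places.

k_gold ≈ 5.50

Break-even investment rate: n + g + δ = 0.018 + 0.017 + 0.115 = 0.15.
Golden rule sets MPK = n+g+δ: 0.41·k^(0.41−1) = 0.15, so k_gold = (0.41/0.15)^(1/0.59) ≈ 5.4974.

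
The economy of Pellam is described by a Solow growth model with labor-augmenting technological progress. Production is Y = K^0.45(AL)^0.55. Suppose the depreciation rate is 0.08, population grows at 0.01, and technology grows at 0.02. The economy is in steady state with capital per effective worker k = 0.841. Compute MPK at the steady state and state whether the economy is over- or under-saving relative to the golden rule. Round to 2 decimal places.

The effective depreciation rate is n + g + δ = 0.01 + 0.02 + 0.08 = 0.11.
MPK = 0.45·k^(0.45−1) = 0.45·0.841^(-0.55) ≈ 0.4950.
MPK > 0.11, so the economy is dynamically efficient (under-saving).

under-saving; MPK ≈ 0.49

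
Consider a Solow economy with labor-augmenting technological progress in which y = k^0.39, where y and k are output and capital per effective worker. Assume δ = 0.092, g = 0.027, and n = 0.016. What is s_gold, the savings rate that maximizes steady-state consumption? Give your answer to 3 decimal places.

s_gold = 0.390

The effective depreciation rate is n + g + δ = 0.016 + 0.027 + 0.092 = 0.135.
At the golden rule MPK = n+g+δ, and in any Cobb-Douglas steady state s = (n+g+δ)·k/y = MPK·k/y = capital's share 0.39.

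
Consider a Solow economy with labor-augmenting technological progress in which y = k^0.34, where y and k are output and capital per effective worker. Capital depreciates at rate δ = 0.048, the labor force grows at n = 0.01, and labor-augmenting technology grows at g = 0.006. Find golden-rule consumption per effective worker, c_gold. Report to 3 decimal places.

c_gold ≈ 1.560

Break-even investment rate: n + g + δ = 0.01 + 0.006 + 0.048 = 0.064.
At the golden rule the marginal product of capital equals n+g+δ: 0.34·k^(0.34−1) = 0.064. Solving, k_gold = (0.34/0.064)^(1/0.66) ≈ 12.5585.
y_gold = 12.5585^0.34 ≈ 2.3640.
c_gold = y_gold − (n+g+δ)·k_gold = 2.3640 − 0.064·12.5585 ≈ 1.5602.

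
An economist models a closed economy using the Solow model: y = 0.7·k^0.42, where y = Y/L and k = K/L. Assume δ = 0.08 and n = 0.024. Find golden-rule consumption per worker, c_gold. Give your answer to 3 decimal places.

Capital per worker breaks even when investment replaces (n + δ)·k; here n + δ = 0.104.
Maximizing c = f(k) − (n+δ)·k gives f'(k) = n+δ, i.e. 0.42·0.7·k^(0.42−1) = 0.104, so k_gold = (0.42·0.7/0.104)^(1/0.58) ≈ 5.9997.
y_gold = 0.7·5.9997^0.42 ≈ 1.4856.
c_gold = y_gold − (n+δ)·k_gold = 1.4856 − 0.104·5.9997 ≈ 0.8617.

c_gold ≈ 0.862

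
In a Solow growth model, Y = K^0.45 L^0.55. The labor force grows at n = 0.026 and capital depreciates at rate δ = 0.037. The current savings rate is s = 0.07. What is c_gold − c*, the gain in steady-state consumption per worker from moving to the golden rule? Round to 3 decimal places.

The effective depreciation rate is n + δ = 0.026 + 0.037 = 0.063.
Current steady state (s = 0.07): k* = (0.07/0.063)^(1/0.55) ≈ 1.2111, y* = 1.2111^0.45 ≈ 1.0900, c* = (1−0.07)·1.0900 ≈ 1.0137.
Golden rule sets MPK = n+δ: 0.45·k^(0.45−1) = 0.063, so k_gold = (0.45/0.063)^(1/0.55) ≈ 35.6857.
y_gold = 35.6857^0.45 ≈ 4.9960, c_gold = y_gold − 0.063·k_gold ≈ 2.7478.
Gain: Δc = 2.7478 − 1.0137 ≈ 1.7341.

Δc ≈ 1.734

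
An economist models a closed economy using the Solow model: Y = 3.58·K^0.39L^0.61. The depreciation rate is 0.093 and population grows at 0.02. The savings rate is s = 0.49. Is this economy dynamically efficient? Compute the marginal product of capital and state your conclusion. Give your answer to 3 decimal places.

dynamically inefficient; MPK ≈ 0.090

Break-even investment rate: n + δ = 0.02 + 0.093 = 0.113.
Steady-state k*: s·A·k^0.39 = 0.113·k gives k* = (0.49·3.58/0.113)^(1/0.61) ≈ 89.6314.
MPK = 0.39·3.58·89.6314^(-0.61) ≈ 0.0899.
MPK < n+δ = 0.113, so the economy is dynamically inefficient (over-saving).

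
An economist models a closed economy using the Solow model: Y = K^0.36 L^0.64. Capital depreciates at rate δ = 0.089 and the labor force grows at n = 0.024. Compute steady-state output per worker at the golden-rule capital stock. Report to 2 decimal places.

y_gold ≈ 1.92

Break-even investment rate: n + δ = 0.024 + 0.089 = 0.113.
Setting f'(k) = n+δ gives 0.36·k^(0.36−1) = 0.113, hence k_gold = (0.36/0.113)^(1/0.64) ≈ 6.1135.
Output: y_gold = k_gold^0.36 = 6.1135^0.36 ≈ 1.9189.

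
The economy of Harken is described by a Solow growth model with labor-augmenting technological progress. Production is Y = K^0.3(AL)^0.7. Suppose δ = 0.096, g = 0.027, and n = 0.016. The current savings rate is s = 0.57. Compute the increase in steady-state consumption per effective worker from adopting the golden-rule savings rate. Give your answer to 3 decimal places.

Δc ≈ 0.186

n + g + δ = 0.016 + 0.027 + 0.096 = 0.139.
Current steady state (s = 0.57): k* = (0.57/0.139)^(1/0.7) ≈ 7.5078, y* = 7.5078^0.3 ≈ 1.8309, c* = (1−0.57)·1.8309 ≈ 0.7873.
Setting f'(k) = n+g+δ gives 0.3·k^(0.3−1) = 0.139, hence k_gold = (0.3/0.139)^(1/0.7) ≈ 3.0012.
y_gold = 3.0012^0.3 ≈ 1.3906, c_gold = y_gold − 0.139·k_gold ≈ 0.9734.
Gain: Δc = 0.9734 − 0.7873 ≈ 0.1861.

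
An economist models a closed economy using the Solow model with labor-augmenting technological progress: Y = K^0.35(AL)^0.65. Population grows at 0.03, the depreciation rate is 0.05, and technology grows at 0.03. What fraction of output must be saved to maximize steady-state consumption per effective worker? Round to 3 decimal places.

Capital per effective worker breaks even when investment replaces (n + g + δ)·k; here n + g + δ = 0.11.
At the golden rule MPK = n+g+δ, and in any Cobb-Douglas steady state s = (n+g+δ)·k/y = MPK·k/y = capital's share 0.35.

s_gold = 0.350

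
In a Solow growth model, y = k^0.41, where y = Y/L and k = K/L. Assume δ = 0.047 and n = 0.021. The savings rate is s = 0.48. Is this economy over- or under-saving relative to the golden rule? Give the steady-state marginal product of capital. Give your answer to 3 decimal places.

n + δ = 0.021 + 0.047 = 0.068.
Steady-state k*: s·k^0.41 = 0.068·k gives k* = (0.48/0.068)^(1/0.59) ≈ 27.4492.
MPK = 0.41·27.4492^(-0.59) ≈ 0.0581.
MPK < n+δ = 0.068, so the economy is dynamically inefficient (over-saving).

over-saving; MPK ≈ 0.058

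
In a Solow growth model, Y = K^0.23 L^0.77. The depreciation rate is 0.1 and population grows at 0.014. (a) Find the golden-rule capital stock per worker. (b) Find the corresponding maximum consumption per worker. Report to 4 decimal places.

(a) k_gold ≈ 2.4881; (b) c_gold ≈ 0.9496

Break-even investment rate: n + δ = 0.014 + 0.1 = 0.114.
Setting f'(k) = n+δ gives 0.23·k^(0.23−1) = 0.114, hence k_gold = (0.23/0.114)^(1/0.77) ≈ 2.4881.
y_gold = 2.4881^0.23 ≈ 1.2332; c_gold = y_gold − 0.114·k_gold ≈ 0.9496.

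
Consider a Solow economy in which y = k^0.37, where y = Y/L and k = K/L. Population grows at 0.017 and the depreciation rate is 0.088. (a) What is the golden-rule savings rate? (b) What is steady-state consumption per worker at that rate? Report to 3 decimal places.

n + δ = 0.017 + 0.088 = 0.105.
For Cobb-Douglas, s_gold equals capital's share: s_gold = 0.37.
Golden rule sets MPK = n+δ: 0.37·k^(0.37−1) = 0.105, so k_gold = (0.37/0.105)^(1/0.63) ≈ 7.3837.
y_gold = 7.3837^0.37 ≈ 2.0954; c_gold = (1−0.37)·y_gold ≈ 1.3201.

(a) s_gold = 0.370; (b) c_gold ≈ 1.320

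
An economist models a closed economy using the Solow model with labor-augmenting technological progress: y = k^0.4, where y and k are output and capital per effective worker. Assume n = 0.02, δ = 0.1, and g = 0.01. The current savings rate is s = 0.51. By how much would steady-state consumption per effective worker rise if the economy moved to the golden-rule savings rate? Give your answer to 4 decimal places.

Break-even investment rate: n + g + δ = 0.02 + 0.01 + 0.1 = 0.13.
Current steady state (s = 0.51): k* = (0.51/0.13)^(1/0.6) ≈ 9.7584, y* = 9.7584^0.4 ≈ 2.4874, c* = (1−0.51)·2.4874 ≈ 1.2188.
Maximizing c = f(k) − (n+g+δ)·k gives f'(k) = n+g+δ, i.e. 0.4·k^(0.4−1) = 0.13, so k_gold = (0.4/0.13)^(1/0.6) ≈ 6.5092.
y_gold = 6.5092^0.4 ≈ 2.1155, c_gold = y_gold − 0.13·k_gold ≈ 1.2693.
Gain: Δc = 1.2693 − 1.2188 ≈ 0.0505.

Δc ≈ 0.0505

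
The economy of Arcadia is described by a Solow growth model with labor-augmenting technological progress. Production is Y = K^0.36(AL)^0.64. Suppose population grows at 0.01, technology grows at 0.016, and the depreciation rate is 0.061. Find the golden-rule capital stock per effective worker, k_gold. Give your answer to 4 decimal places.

k_gold ≈ 9.1986

Break-even investment rate: n + g + δ = 0.01 + 0.016 + 0.061 = 0.087.
Setting f'(k) = n+g+δ gives 0.36·k^(0.36−1) = 0.087, hence k_gold = (0.36/0.087)^(1/0.64) ≈ 9.1986.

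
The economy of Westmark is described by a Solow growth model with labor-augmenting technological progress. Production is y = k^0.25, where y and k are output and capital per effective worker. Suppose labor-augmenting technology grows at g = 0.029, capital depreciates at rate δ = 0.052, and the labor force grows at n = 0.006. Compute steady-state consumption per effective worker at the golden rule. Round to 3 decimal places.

n + g + δ = 0.006 + 0.029 + 0.052 = 0.087.
Golden rule sets MPK = n+g+δ: 0.25·k^(0.25−1) = 0.087, so k_gold = (0.25/0.087)^(1/0.75) ≈ 4.0853.
y_gold = 4.0853^0.25 ≈ 1.4217.
c_gold = y_gold − (n+g+δ)·k_gold = 1.4217 − 0.087·4.0853 ≈ 1.0663.

c_gold ≈ 1.066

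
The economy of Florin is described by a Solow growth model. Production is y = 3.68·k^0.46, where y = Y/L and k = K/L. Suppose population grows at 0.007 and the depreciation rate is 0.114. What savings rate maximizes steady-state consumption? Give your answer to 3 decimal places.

The effective depreciation rate is n + δ = 0.007 + 0.114 = 0.121.
At the golden rule MPK = n+δ, and in any Cobb-Douglas steady state s = (n+δ)·k/y = MPK·k/y = capital's share 0.46.

s_gold = 0.460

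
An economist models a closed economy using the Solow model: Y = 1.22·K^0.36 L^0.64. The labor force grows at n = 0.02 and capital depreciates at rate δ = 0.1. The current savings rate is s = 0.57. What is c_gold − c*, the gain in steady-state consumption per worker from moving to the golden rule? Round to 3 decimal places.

Break-even investment rate: n + δ = 0.02 + 0.1 = 0.12.
Current steady state (s = 0.57): k* = (0.57·1.22/0.12)^(1/0.64) ≈ 15.5694, y* = 1.22·15.5694^0.36 ≈ 3.2778, c* = (1−0.57)·3.2778 ≈ 1.4094.
Golden rule sets MPK = n+δ: 0.36·1.22·k^(0.36−1) = 0.12, so k_gold = (0.36·1.22/0.12)^(1/0.64) ≈ 7.5935.
y_gold = 1.22·7.5935^0.36 ≈ 2.5312, c_gold = y_gold − 0.12·k_gold ≈ 1.6199.
Gain: Δc = 1.6199 − 1.4094 ≈ 0.2105.

Δc ≈ 0.210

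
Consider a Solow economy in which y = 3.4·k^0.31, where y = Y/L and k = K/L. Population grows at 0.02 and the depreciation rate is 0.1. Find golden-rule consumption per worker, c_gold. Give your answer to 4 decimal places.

n + δ = 0.02 + 0.1 = 0.12.
At the golden rule the marginal product of capital equals n+δ: 0.31·3.4·k^(0.31−1) = 0.12. Solving, k_gold = (0.31·3.4/0.12)^(1/0.69) ≈ 23.3143.
y_gold = 3.4·23.3143^0.31 ≈ 9.0249.
c_gold = y_gold − (n+δ)·k_gold = 9.0249 − 0.12·23.3143 ≈ 6.2272.

c_gold ≈ 6.2272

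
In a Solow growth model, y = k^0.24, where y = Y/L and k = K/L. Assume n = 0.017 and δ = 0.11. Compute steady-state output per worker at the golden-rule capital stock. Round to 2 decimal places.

y_gold ≈ 1.22

The effective depreciation rate is n + δ = 0.017 + 0.11 = 0.127.
At the golden rule the marginal product of capital equals n+δ: 0.24·k^(0.24−1) = 0.127. Solving, k_gold = (0.24/0.127)^(1/0.76) ≈ 2.3104.
Output: y_gold = k_gold^0.24 = 2.3104^0.24 ≈ 1.2226.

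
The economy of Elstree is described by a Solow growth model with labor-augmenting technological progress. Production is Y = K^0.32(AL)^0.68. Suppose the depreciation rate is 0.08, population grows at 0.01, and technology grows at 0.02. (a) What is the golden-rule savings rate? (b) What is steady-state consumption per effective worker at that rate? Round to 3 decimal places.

Capital per effective worker breaks even when investment replaces (n + g + δ)·k; here n + g + δ = 0.11.
For Cobb-Douglas, s_gold equals capital's share: s_gold = 0.32.
Setting f'(k) = n+g+δ gives 0.32·k^(0.32−1) = 0.11, hence k_gold = (0.32/0.11)^(1/0.68) ≈ 4.8083.
y_gold = 4.8083^0.32 ≈ 1.6529; c_gold = (1−0.32)·y_gold ≈ 1.1240.

(a) s_gold = 0.320; (b) c_gold ≈ 1.124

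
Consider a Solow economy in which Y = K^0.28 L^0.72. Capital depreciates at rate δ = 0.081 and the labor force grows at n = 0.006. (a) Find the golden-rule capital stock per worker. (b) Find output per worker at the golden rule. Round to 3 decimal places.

(a) k_gold ≈ 5.071; (b) y_gold ≈ 1.575

Break-even investment rate: n + δ = 0.006 + 0.081 = 0.087.
Setting f'(k) = n+δ gives 0.28·k^(0.28−1) = 0.087, hence k_gold = (0.28/0.087)^(1/0.72) ≈ 5.0705.
y_gold = 5.0705^0.28 ≈ 1.5755.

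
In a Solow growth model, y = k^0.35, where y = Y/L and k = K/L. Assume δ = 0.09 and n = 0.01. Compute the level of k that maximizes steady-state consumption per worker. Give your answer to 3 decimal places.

Break-even investment rate: n + δ = 0.01 + 0.09 = 0.1.
Setting f'(k) = n+δ gives 0.35·k^(0.35−1) = 0.1, hence k_gold = (0.35/0.1)^(1/0.65) ≈ 6.8711.

k_gold ≈ 6.871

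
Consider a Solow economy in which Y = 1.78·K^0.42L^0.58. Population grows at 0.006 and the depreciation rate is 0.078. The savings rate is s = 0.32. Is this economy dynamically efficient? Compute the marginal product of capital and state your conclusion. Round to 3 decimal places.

dynamically efficient; MPK ≈ 0.110

Break-even investment rate: n + δ = 0.006 + 0.078 = 0.084.
Steady-state k*: s·A·k^0.42 = 0.084·k gives k* = (0.32·1.78/0.084)^(1/0.58) ≈ 27.1181.
MPK = 0.42·1.78·27.1181^(-0.58) ≈ 0.1102.
MPK > n+δ = 0.084, so the economy is dynamically efficient (under-saving).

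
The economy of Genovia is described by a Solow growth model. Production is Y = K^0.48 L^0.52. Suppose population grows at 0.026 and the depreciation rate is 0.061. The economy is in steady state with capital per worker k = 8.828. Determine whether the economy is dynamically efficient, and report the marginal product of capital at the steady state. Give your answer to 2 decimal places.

dynamically efficient; MPK ≈ 0.15

The effective depreciation rate is n + δ = 0.026 + 0.061 = 0.087.
MPK = 0.48·k^(0.48−1) = 0.48·8.828^(-0.52) ≈ 0.1547.
MPK > 0.087, so the economy is dynamically efficient (under-saving).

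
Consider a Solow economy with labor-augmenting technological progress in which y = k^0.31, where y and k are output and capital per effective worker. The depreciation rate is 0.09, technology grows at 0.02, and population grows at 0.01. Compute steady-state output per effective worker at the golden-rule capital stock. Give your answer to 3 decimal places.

y_gold ≈ 1.532

Capital per effective worker breaks even when investment replaces (n + g + δ)·k; here n + g + δ = 0.12.
Maximizing c = f(k) − (n+g+δ)·k gives f'(k) = n+g+δ, i.e. 0.31·k^(0.31−1) = 0.12, so k_gold = (0.31/0.12)^(1/0.69) ≈ 3.9570.
Output: y_gold = k_gold^0.31 = 3.9570^0.31 ≈ 1.5317.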